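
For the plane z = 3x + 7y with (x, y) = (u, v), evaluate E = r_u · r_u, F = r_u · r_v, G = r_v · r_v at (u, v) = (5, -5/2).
E = 10;  F = 21;  G = 50

Partials: r_u = (1, 0, 3), r_v = (0, 1, 7). As functions of (u, v):
  E = r_u · r_u = 10,
  F = r_u · r_v = 21,
  G = r_v · r_v = 50.
Evaluating at (u, v) = (5, -5/2): E = 10, F = 21, G = 50.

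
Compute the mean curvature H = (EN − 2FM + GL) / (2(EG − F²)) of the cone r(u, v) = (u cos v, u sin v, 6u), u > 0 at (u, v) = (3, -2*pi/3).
H = sqrt(37)/37

With E = 37, F = 0, G = u^2, L = 0, M = 0, N = 6*sqrt(37)*u^2/(37*Abs(u)), assemble
  H = (EN − 2FM + GL) / (2(EG − F²)) = 3*sqrt(37)/(37*Abs(u)).
At (u, v) = (3, -2*pi/3): H = sqrt(37)/37.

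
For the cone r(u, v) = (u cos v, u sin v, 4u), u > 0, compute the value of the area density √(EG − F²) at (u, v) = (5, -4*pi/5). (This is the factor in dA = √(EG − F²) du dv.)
√(EG − F²)|_{(5, -4*pi/5)} = 5*sqrt(17)

E = 17, F = 0, G = u^2, so EG − F² = 17*u^2. Taking the positive square root: √(EG − F²) = sqrt(17)*Abs(u). At (u, v) = (5, -4*pi/5): 5*sqrt(17).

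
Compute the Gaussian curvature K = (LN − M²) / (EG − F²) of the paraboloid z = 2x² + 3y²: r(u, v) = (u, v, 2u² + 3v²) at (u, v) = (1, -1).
K = 24/2809

Coefficients of the first fundamental form: E = 16*u^2 + 1, F = 24*u*v, G = 36*v^2 + 1.
Coefficients of the second fundamental form: L = 4/sqrt(16*u^2 + 36*v^2 + 1), M = 0, N = 6/sqrt(16*u^2 + 36*v^2 + 1).
Assemble K = (LN − M²)/(EG − F²) = 24/(256*u^4 + 1152*u^2*v^2 + 32*u^2 + 1296*v^4 + 72*v^2 + 1). At (u, v) = (1, -1): K = 24/2809.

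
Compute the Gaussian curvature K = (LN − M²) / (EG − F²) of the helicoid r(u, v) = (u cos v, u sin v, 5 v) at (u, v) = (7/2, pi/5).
K = -400/22201

Coefficients of the first fundamental form: E = 1, F = 0, G = u^2 + 25.
Coefficients of the second fundamental form: L = 0, M = -5/sqrt(u^2 + 25), N = 0.
Assemble K = (LN − M²)/(EG − F²) = -25/(u^2 + 25)^2. At (u, v) = (7/2, pi/5): K = -400/22201.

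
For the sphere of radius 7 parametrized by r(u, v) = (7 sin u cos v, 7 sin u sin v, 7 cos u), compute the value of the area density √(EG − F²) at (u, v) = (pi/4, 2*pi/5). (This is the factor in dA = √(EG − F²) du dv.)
√(EG − F²)|_{(pi/4, 2*pi/5)} = 49*sqrt(2)/2

E = 49, F = 0, G = 49*sin(u)^2, so EG − F² = 2401*sin(u)^2. Taking the positive square root: √(EG − F²) = 49*Abs(sin(u)). At (u, v) = (pi/4, 2*pi/5): 49*sqrt(2)/2.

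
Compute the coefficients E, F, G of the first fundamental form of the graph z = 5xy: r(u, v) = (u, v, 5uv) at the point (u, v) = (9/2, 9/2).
E = 2029/4;  F = 2025/4;  G = 2029/4

Partials: r_u = (1, 0, 5*v), r_v = (0, 1, 5*u). As functions of (u, v):
  E = r_u · r_u = 25*v^2 + 1,
  F = r_u · r_v = 25*u*v,
  G = r_v · r_v = 25*u^2 + 1.
Evaluating at (u, v) = (9/2, 9/2): E = 2029/4, F = 2025/4, G = 2029/4.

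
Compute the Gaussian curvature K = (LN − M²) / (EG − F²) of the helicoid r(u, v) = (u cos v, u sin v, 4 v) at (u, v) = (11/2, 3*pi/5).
K = -256/34225

Coefficients of the first fundamental form: E = 1, F = 0, G = u^2 + 16.
Coefficients of the second fundamental form: L = 0, M = -4/sqrt(u^2 + 16), N = 0.
Assemble K = (LN − M²)/(EG − F²) = -16/(u^2 + 16)^2. At (u, v) = (11/2, 3*pi/5): K = -256/34225.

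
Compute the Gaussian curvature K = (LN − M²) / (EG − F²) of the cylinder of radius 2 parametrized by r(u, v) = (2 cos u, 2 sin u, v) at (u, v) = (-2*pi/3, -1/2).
K = 0

Coefficients of the first fundamental form: E = 4, F = 0, G = 1.
Coefficients of the second fundamental form: L = -2, M = 0, N = 0.
Assemble K = (LN − M²)/(EG − F²) = 0. At (u, v) = (-2*pi/3, -1/2): K = 0.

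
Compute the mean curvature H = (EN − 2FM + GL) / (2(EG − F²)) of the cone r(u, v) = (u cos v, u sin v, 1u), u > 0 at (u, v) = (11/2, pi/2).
H = sqrt(2)/22

With E = 2, F = 0, G = u^2, L = 0, M = 0, N = sqrt(2)*u^2/(2*Abs(u)), assemble
  H = (EN − 2FM + GL) / (2(EG − F²)) = sqrt(2)/(4*Abs(u)).
At (u, v) = (11/2, pi/2): H = sqrt(2)/22.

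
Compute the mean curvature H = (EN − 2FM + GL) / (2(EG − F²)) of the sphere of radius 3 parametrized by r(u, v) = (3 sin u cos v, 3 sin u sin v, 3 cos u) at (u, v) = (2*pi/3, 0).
H = -1/3

With E = 9, F = 0, G = 9*sin(u)^2, L = -3*sin(u)/Abs(sin(u)), M = 0, N = -3*sin(u)^3/Abs(sin(u)), assemble
  H = (EN − 2FM + GL) / (2(EG − F²)) = -sin(u)/(3*Abs(sin(u))).
At (u, v) = (2*pi/3, 0): H = -1/3.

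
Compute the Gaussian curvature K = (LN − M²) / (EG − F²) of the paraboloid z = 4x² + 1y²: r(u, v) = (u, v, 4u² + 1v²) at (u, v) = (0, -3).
K = 16/1369

Coefficients of the first fundamental form: E = 64*u^2 + 1, F = 16*u*v, G = 4*v^2 + 1.
Coefficients of the second fundamental form: L = 8/sqrt(64*u^2 + 4*v^2 + 1), M = 0, N = 2/sqrt(64*u^2 + 4*v^2 + 1).
Assemble K = (LN − M²)/(EG − F²) = 16/(4096*u^4 + 512*u^2*v^2 + 128*u^2 + 16*v^4 + 8*v^2 + 1). At (u, v) = (0, -3): K = 16/1369.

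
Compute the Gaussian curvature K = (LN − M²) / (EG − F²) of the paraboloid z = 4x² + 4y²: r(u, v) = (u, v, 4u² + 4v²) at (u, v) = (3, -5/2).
K = 64/954529

Coefficients of the first fundamental form: E = 64*u^2 + 1, F = 64*u*v, G = 64*v^2 + 1.
Coefficients of the second fundamental form: L = 8/sqrt(64*u^2 + 64*v^2 + 1), M = 0, N = 8/sqrt(64*u^2 + 64*v^2 + 1).
Assemble K = (LN − M²)/(EG − F²) = 64/(4096*u^4 + 8192*u^2*v^2 + 128*u^2 + 4096*v^4 + 128*v^2 + 1). At (u, v) = (3, -5/2): K = 64/954529.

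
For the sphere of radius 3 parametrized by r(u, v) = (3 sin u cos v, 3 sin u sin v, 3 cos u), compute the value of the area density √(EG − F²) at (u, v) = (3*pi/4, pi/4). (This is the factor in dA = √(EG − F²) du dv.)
√(EG − F²)|_{(3*pi/4, pi/4)} = 9*sqrt(2)/2

E = 9, F = 0, G = 9*sin(u)^2, so EG − F² = 81*sin(u)^2. Taking the positive square root: √(EG − F²) = 9*Abs(sin(u)). At (u, v) = (3*pi/4, pi/4): 9*sqrt(2)/2.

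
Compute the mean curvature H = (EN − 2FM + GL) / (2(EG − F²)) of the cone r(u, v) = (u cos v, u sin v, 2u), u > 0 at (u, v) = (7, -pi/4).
H = sqrt(5)/35

With E = 5, F = 0, G = u^2, L = 0, M = 0, N = 2*sqrt(5)*u^2/(5*Abs(u)), assemble
  H = (EN − 2FM + GL) / (2(EG − F²)) = sqrt(5)/(5*Abs(u)).
At (u, v) = (7, -pi/4): H = sqrt(5)/35.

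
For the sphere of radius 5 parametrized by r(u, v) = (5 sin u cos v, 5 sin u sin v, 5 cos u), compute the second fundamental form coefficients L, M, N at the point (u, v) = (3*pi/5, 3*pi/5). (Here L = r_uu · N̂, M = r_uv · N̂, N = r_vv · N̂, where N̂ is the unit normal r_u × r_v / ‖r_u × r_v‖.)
L = -5;  M = 0;  N = -25/8 - 5*sqrt(5)/8

Compute the unit normal N̂(u, v) = (sin(u)^2*cos(v)/Abs(sin(u)), sin(u)^2*sin(v)/Abs(sin(u)), sin(2*u)/(2*Abs(sin(u)))), and the second partials r_uu, r_uv, r_vv. Take dot products:
  L(u, v) = r_uu · N̂ = -5*sin(u)/Abs(sin(u)),
  M(u, v) = r_uv · N̂ = 0,
  N(u, v) = r_vv · N̂ = -5*sin(u)^3/Abs(sin(u)).
Evaluating at (u, v) = (3*pi/5, 3*pi/5):
  L = -5, M = 0, N = -25/8 - 5*sqrt(5)/8.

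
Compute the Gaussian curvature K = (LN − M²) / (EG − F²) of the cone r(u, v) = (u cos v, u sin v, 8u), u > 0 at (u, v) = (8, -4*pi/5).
K = 0

Coefficients of the first fundamental form: E = 65, F = 0, G = u^2.
Coefficients of the second fundamental form: L = 0, M = 0, N = 8*sqrt(65)*u^2/(65*Abs(u)).
Assemble K = (LN − M²)/(EG − F²) = 0. At (u, v) = (8, -4*pi/5): K = 0.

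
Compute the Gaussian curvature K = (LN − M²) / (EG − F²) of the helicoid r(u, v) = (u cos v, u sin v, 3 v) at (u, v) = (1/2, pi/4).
K = -144/1369

Coefficients of the first fundamental form: E = 1, F = 0, G = u^2 + 9.
Coefficients of the second fundamental form: L = 0, M = -3/sqrt(u^2 + 9), N = 0.
Assemble K = (LN − M²)/(EG − F²) = -9/(u^2 + 9)^2. At (u, v) = (1/2, pi/4): K = -144/1369.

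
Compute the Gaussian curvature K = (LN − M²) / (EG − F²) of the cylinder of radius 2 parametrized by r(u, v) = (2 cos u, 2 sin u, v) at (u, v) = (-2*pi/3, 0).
K = 0

Coefficients of the first fundamental form: E = 4, F = 0, G = 1.
Coefficients of the second fundamental form: L = -2, M = 0, N = 0.
Assemble K = (LN − M²)/(EG − F²) = 0. At (u, v) = (-2*pi/3, 0): K = 0.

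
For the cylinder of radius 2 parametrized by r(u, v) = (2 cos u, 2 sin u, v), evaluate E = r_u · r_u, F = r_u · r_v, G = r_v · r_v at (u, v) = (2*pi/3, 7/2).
E = 4;  F = 0;  G = 1

Partials: r_u = (-2*sin(u), 2*cos(u), 0), r_v = (0, 0, 1). As functions of (u, v):
  E = r_u · r_u = 4,
  F = r_u · r_v = 0,
  G = r_v · r_v = 1.
Evaluating at (u, v) = (2*pi/3, 7/2): E = 4, F = 0, G = 1.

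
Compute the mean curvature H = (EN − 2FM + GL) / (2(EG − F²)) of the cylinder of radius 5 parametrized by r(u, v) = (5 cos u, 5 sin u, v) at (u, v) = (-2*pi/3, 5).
H = -1/10

With E = 25, F = 0, G = 1, L = -5, M = 0, N = 0, assemble
  H = (EN − 2FM + GL) / (2(EG − F²)) = -1/10.
At (u, v) = (-2*pi/3, 5): H = -1/10.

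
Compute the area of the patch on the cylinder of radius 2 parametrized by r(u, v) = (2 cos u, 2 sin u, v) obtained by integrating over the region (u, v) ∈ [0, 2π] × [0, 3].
Area = 12*pi

Area = ∫∫ √(EG − F²) du dv with √(EG − F²) = 2. Integrating over [0, 2π] × [0, 3] gives 12*pi.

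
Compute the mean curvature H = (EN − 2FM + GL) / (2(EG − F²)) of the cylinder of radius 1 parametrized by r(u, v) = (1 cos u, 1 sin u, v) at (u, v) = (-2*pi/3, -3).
H = -1/2

With E = 1, F = 0, G = 1, L = -1, M = 0, N = 0, assemble
  H = (EN − 2FM + GL) / (2(EG − F²)) = -1/2.
At (u, v) = (-2*pi/3, -3): H = -1/2.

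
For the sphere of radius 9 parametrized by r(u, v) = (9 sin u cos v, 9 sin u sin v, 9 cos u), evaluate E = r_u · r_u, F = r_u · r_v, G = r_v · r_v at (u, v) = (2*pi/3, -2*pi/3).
E = 81;  F = 0;  G = 243/4

Partials: r_u = (9*cos(u)*cos(v), 9*sin(v)*cos(u), -9*sin(u)), r_v = (-9*sin(u)*sin(v), 9*sin(u)*cos(v), 0). As functions of (u, v):
  E = r_u · r_u = 81,
  F = r_u · r_v = 0,
  G = r_v · r_v = 81*sin(u)^2.
Evaluating at (u, v) = (2*pi/3, -2*pi/3): E = 81, F = 0, G = 243/4.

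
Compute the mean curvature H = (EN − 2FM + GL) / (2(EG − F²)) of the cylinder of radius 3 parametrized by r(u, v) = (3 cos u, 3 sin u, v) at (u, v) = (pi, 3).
H = -1/6

With E = 9, F = 0, G = 1, L = -3, M = 0, N = 0, assemble
  H = (EN − 2FM + GL) / (2(EG − F²)) = -1/6.
At (u, v) = (pi, 3): H = -1/6.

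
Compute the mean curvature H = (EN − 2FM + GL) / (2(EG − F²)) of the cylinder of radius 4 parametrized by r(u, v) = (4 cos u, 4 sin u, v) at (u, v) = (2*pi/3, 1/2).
H = -1/8

With E = 16, F = 0, G = 1, L = -4, M = 0, N = 0, assemble
  H = (EN − 2FM + GL) / (2(EG − F²)) = -1/8.
At (u, v) = (2*pi/3, 1/2): H = -1/8.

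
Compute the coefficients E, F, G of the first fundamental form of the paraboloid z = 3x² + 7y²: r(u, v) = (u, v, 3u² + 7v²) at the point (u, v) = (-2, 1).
E = 145;  F = -168;  G = 197

Partials: r_u = (1, 0, 6*u), r_v = (0, 1, 14*v). As functions of (u, v):
  E = r_u · r_u = 36*u^2 + 1,
  F = r_u · r_v = 84*u*v,
  G = r_v · r_v = 196*v^2 + 1.
Evaluating at (u, v) = (-2, 1): E = 145, F = -168, G = 197.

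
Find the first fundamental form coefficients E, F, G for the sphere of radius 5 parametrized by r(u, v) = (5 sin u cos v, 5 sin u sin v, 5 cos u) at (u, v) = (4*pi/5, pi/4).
E = 25;  F = 0;  G = 125/8 - 25*sqrt(5)/8

Partials: r_u = (5*cos(u)*cos(v), 5*sin(v)*cos(u), -5*sin(u)), r_v = (-5*sin(u)*sin(v), 5*sin(u)*cos(v), 0). As functions of (u, v):
  E = r_u · r_u = 25,
  F = r_u · r_v = 0,
  G = r_v · r_v = 25*sin(u)^2.
Evaluating at (u, v) = (4*pi/5, pi/4): E = 25, F = 0, G = 125/8 - 25*sqrt(5)/8.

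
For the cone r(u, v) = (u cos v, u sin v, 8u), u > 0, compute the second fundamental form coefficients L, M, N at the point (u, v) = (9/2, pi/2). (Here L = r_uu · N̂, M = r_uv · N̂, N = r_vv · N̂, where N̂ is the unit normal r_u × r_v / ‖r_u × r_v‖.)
L = 0;  M = 0;  N = 36*sqrt(65)/65

Compute the unit normal N̂(u, v) = (-8*sqrt(65)*u*cos(v)/(65*Abs(u)), -8*sqrt(65)*u*sin(v)/(65*Abs(u)), sqrt(65)*u/(65*Abs(u))), and the second partials r_uu, r_uv, r_vv. Take dot products:
  L(u, v) = r_uu · N̂ = 0,
  M(u, v) = r_uv · N̂ = 0,
  N(u, v) = r_vv · N̂ = 8*sqrt(65)*u^2/(65*Abs(u)).
Evaluating at (u, v) = (9/2, pi/2):
  L = 0, M = 0, N = 36*sqrt(65)/65.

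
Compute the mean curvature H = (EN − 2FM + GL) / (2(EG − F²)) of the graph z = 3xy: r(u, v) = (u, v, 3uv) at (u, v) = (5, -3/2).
H = 324*sqrt(985)/194045

With E = 9*v^2 + 1, F = 9*u*v, G = 9*u^2 + 1, L = 0, M = 3/sqrt(9*u^2 + 9*v^2 + 1), N = 0, assemble
  H = (EN − 2FM + GL) / (2(EG − F²)) = -27*u*v/(9*u^2 + 9*v^2 + 1)^(3/2).
At (u, v) = (5, -3/2): H = 324*sqrt(985)/194045.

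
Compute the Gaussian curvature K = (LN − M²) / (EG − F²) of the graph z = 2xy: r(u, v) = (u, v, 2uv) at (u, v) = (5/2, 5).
K = -1/3969

Coefficients of the first fundamental form: E = 4*v^2 + 1, F = 4*u*v, G = 4*u^2 + 1.
Coefficients of the second fundamental form: L = 0, M = 2/sqrt(4*u^2 + 4*v^2 + 1), N = 0.
Assemble K = (LN − M²)/(EG − F²) = -4/(16*u^4 + 32*u^2*v^2 + 8*u^2 + 16*v^4 + 8*v^2 + 1). At (u, v) = (5/2, 5): K = -1/3969.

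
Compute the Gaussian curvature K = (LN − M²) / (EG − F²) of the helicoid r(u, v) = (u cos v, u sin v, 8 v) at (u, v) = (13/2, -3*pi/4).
K = -1024/180625

Coefficients of the first fundamental form: E = 1, F = 0, G = u^2 + 64.
Coefficients of the second fundamental form: L = 0, M = -8/sqrt(u^2 + 64), N = 0.
Assemble K = (LN − M²)/(EG − F²) = -64/(u^2 + 64)^2. At (u, v) = (13/2, -3*pi/4): K = -1024/180625.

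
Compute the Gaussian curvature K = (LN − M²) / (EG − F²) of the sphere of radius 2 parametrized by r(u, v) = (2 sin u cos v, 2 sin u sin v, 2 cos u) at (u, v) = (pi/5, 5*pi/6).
K = 1/4

Coefficients of the first fundamental form: E = 4, F = 0, G = 4*sin(u)^2.
Coefficients of the second fundamental form: L = -2*sin(u)/Abs(sin(u)), M = 0, N = -2*sin(u)^3/Abs(sin(u)).
Assemble K = (LN − M²)/(EG − F²) = 1/4. At (u, v) = (pi/5, 5*pi/6): K = 1/4.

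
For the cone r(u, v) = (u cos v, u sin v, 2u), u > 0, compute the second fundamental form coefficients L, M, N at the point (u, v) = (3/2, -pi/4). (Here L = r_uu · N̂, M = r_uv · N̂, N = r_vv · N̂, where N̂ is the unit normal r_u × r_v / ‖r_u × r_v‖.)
L = 0;  M = 0;  N = 3*sqrt(5)/5

Compute the unit normal N̂(u, v) = (-2*sqrt(5)*u*cos(v)/(5*Abs(u)), -2*sqrt(5)*u*sin(v)/(5*Abs(u)), sqrt(5)*u/(5*Abs(u))), and the second partials r_uu, r_uv, r_vv. Take dot products:
  L(u, v) = r_uu · N̂ = 0,
  M(u, v) = r_uv · N̂ = 0,
  N(u, v) = r_vv · N̂ = 2*sqrt(5)*u^2/(5*Abs(u)).
Evaluating at (u, v) = (3/2, -pi/4):
  L = 0, M = 0, N = 3*sqrt(5)/5.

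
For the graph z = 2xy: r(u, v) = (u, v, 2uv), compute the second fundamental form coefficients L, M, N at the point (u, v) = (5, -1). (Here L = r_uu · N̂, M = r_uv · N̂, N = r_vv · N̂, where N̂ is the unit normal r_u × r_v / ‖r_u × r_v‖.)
L = 0;  M = 2*sqrt(105)/105;  N = 0

Compute the unit normal N̂(u, v) = (-2*v/sqrt(4*u^2 + 4*v^2 + 1), -2*u/sqrt(4*u^2 + 4*v^2 + 1), 1/sqrt(4*u^2 + 4*v^2 + 1)), and the second partials r_uu, r_uv, r_vv. Take dot products:
  L(u, v) = r_uu · N̂ = 0,
  M(u, v) = r_uv · N̂ = 2/sqrt(4*u^2 + 4*v^2 + 1),
  N(u, v) = r_vv · N̂ = 0.
Evaluating at (u, v) = (5, -1):
  L = 0, M = 2*sqrt(105)/105, N = 0.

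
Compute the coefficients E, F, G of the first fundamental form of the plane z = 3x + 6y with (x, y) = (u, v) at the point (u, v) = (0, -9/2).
E = 10;  F = 18;  G = 37

Partials: r_u = (1, 0, 3), r_v = (0, 1, 6). As functions of (u, v):
  E = r_u · r_u = 10,
  F = r_u · r_v = 18,
  G = r_v · r_v = 37.
Evaluating at (u, v) = (0, -9/2): E = 10, F = 18, G = 37.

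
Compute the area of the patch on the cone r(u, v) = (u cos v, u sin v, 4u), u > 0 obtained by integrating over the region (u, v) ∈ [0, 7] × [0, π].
Area = 49*sqrt(17)*pi/2

Area = ∫∫ √(EG − F²) du dv with √(EG − F²) = sqrt(17)*Abs(u). Integrating over [0, 7] × [0, π] gives 49*sqrt(17)*pi/2.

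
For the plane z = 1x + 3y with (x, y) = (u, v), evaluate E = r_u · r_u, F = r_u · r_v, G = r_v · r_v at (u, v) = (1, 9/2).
E = 2;  F = 3;  G = 10

Partials: r_u = (1, 0, 1), r_v = (0, 1, 3). As functions of (u, v):
  E = r_u · r_u = 2,
  F = r_u · r_v = 3,
  G = r_v · r_v = 10.
Evaluating at (u, v) = (1, 9/2): E = 2, F = 3, G = 10.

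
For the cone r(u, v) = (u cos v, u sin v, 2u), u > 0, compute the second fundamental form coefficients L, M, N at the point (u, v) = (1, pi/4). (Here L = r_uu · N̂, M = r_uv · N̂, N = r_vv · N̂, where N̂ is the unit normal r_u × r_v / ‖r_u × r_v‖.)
L = 0;  M = 0;  N = 2*sqrt(5)/5

Compute the unit normal N̂(u, v) = (-2*sqrt(5)*u*cos(v)/(5*Abs(u)), -2*sqrt(5)*u*sin(v)/(5*Abs(u)), sqrt(5)*u/(5*Abs(u))), and the second partials r_uu, r_uv, r_vv. Take dot products:
  L(u, v) = r_uu · N̂ = 0,
  M(u, v) = r_uv · N̂ = 0,
  N(u, v) = r_vv · N̂ = 2*sqrt(5)*u^2/(5*Abs(u)).
Evaluating at (u, v) = (1, pi/4):
  L = 0, M = 0, N = 2*sqrt(5)/5.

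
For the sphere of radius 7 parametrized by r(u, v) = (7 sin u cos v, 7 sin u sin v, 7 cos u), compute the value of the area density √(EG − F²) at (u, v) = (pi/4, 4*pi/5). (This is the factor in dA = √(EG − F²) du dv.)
√(EG − F²)|_{(pi/4, 4*pi/5)} = 49*sqrt(2)/2

E = 49, F = 0, G = 49*sin(u)^2, so EG − F² = 2401*sin(u)^2. Taking the positive square root: √(EG − F²) = 49*Abs(sin(u)). At (u, v) = (pi/4, 4*pi/5): 49*sqrt(2)/2.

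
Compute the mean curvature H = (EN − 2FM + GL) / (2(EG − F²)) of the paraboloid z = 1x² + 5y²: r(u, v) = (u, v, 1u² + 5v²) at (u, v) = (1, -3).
H = 926*sqrt(905)/819025

With E = 4*u^2 + 1, F = 20*u*v, G = 100*v^2 + 1, L = 2/sqrt(4*u^2 + 100*v^2 + 1), M = 0, N = 10/sqrt(4*u^2 + 100*v^2 + 1), assemble
  H = (EN − 2FM + GL) / (2(EG − F²)) = 2*(10*u^2 + 50*v^2 + 3)/(4*u^2 + 100*v^2 + 1)^(3/2).
At (u, v) = (1, -3): H = 926*sqrt(905)/819025.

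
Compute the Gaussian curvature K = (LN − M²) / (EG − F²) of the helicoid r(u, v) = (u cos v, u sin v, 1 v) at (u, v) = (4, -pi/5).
K = -1/289

Coefficients of the first fundamental form: E = 1, F = 0, G = u^2 + 1.
Coefficients of the second fundamental form: L = 0, M = -1/sqrt(u^2 + 1), N = 0.
Assemble K = (LN − M²)/(EG − F²) = -1/(u^2 + 1)^2. At (u, v) = (4, -pi/5): K = -1/289.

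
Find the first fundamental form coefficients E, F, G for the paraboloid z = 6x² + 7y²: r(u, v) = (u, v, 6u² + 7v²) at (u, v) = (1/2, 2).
E = 37;  F = 168;  G = 785

Partials: r_u = (1, 0, 12*u), r_v = (0, 1, 14*v). As functions of (u, v):
  E = r_u · r_u = 144*u^2 + 1,
  F = r_u · r_v = 168*u*v,
  G = r_v · r_v = 196*v^2 + 1.
Evaluating at (u, v) = (1/2, 2): E = 37, F = 168, G = 785.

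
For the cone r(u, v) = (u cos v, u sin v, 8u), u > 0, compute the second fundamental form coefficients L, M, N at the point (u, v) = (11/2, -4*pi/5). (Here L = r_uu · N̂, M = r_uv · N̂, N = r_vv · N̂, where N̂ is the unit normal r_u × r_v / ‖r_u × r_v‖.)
L = 0;  M = 0;  N = 44*sqrt(65)/65

Compute the unit normal N̂(u, v) = (-8*sqrt(65)*u*cos(v)/(65*Abs(u)), -8*sqrt(65)*u*sin(v)/(65*Abs(u)), sqrt(65)*u/(65*Abs(u))), and the second partials r_uu, r_uv, r_vv. Take dot products:
  L(u, v) = r_uu · N̂ = 0,
  M(u, v) = r_uv · N̂ = 0,
  N(u, v) = r_vv · N̂ = 8*sqrt(65)*u^2/(65*Abs(u)).
Evaluating at (u, v) = (11/2, -4*pi/5):
  L = 0, M = 0, N = 44*sqrt(65)/65.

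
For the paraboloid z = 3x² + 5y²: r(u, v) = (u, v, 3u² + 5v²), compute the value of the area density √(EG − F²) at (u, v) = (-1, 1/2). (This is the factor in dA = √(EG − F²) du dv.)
√(EG − F²)|_{(-1, 1/2)} = sqrt(62)

E = 36*u^2 + 1, F = 60*u*v, G = 100*v^2 + 1, so EG − F² = 36*u^2 + 100*v^2 + 1. Taking the positive square root: √(EG − F²) = sqrt(36*u^2 + 100*v^2 + 1). At (u, v) = (-1, 1/2): sqrt(62).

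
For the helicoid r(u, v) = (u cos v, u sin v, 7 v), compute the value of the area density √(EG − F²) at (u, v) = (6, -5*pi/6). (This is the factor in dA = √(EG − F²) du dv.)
√(EG − F²)|_{(6, -5*pi/6)} = sqrt(85)

E = 1, F = 0, G = u^2 + 49, so EG − F² = u^2 + 49. Taking the positive square root: √(EG − F²) = sqrt(u^2 + 49). At (u, v) = (6, -5*pi/6): sqrt(85).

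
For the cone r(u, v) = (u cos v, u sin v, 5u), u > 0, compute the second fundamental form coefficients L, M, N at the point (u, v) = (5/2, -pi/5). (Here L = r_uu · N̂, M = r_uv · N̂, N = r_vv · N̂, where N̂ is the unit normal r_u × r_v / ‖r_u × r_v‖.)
L = 0;  M = 0;  N = 25*sqrt(26)/52

Compute the unit normal N̂(u, v) = (-5*sqrt(26)*u*cos(v)/(26*Abs(u)), -5*sqrt(26)*u*sin(v)/(26*Abs(u)), sqrt(26)*u/(26*Abs(u))), and the second partials r_uu, r_uv, r_vv. Take dot products:
  L(u, v) = r_uu · N̂ = 0,
  M(u, v) = r_uv · N̂ = 0,
  N(u, v) = r_vv · N̂ = 5*sqrt(26)*u^2/(26*Abs(u)).
Evaluating at (u, v) = (5/2, -pi/5):
  L = 0, M = 0, N = 25*sqrt(26)/52.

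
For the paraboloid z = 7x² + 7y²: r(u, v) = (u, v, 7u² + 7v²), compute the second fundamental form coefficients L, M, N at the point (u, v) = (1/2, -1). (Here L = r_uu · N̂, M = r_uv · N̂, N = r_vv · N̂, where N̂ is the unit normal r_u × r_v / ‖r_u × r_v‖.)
L = 7*sqrt(246)/123;  M = 0;  N = 7*sqrt(246)/123

Compute the unit normal N̂(u, v) = (-14*u/sqrt(196*u^2 + 196*v^2 + 1), -14*v/sqrt(196*u^2 + 196*v^2 + 1), 1/sqrt(196*u^2 + 196*v^2 + 1)), and the second partials r_uu, r_uv, r_vv. Take dot products:
  L(u, v) = r_uu · N̂ = 14/sqrt(196*u^2 + 196*v^2 + 1),
  M(u, v) = r_uv · N̂ = 0,
  N(u, v) = r_vv · N̂ = 14/sqrt(196*u^2 + 196*v^2 + 1).
Evaluating at (u, v) = (1/2, -1):
  L = 7*sqrt(246)/123, M = 0, N = 7*sqrt(246)/123.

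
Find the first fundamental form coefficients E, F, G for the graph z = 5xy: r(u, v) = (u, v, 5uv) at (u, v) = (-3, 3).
E = 226;  F = -225;  G = 226

Partials: r_u = (1, 0, 5*v), r_v = (0, 1, 5*u). As functions of (u, v):
  E = r_u · r_u = 25*v^2 + 1,
  F = r_u · r_v = 25*u*v,
  G = r_v · r_v = 25*u^2 + 1.
Evaluating at (u, v) = (-3, 3): E = 226, F = -225, G = 226.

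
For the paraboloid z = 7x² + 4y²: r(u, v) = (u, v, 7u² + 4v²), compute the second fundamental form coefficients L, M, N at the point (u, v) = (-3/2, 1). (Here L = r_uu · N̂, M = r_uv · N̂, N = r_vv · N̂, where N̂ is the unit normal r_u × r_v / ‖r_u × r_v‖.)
L = 7*sqrt(506)/253;  M = 0;  N = 4*sqrt(506)/253

Compute the unit normal N̂(u, v) = (-14*u/sqrt(196*u^2 + 64*v^2 + 1), -8*v/sqrt(196*u^2 + 64*v^2 + 1), 1/sqrt(196*u^2 + 64*v^2 + 1)), and the second partials r_uu, r_uv, r_vv. Take dot products:
  L(u, v) = r_uu · N̂ = 14/sqrt(196*u^2 + 64*v^2 + 1),
  M(u, v) = r_uv · N̂ = 0,
  N(u, v) = r_vv · N̂ = 8/sqrt(196*u^2 + 64*v^2 + 1).
Evaluating at (u, v) = (-3/2, 1):
  L = 7*sqrt(506)/253, M = 0, N = 4*sqrt(506)/253.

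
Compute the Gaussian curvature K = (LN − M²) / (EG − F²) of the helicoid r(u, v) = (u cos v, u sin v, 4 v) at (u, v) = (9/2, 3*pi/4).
K = -256/21025

Coefficients of the first fundamental form: E = 1, F = 0, G = u^2 + 16.
Coefficients of the second fundamental form: L = 0, M = -4/sqrt(u^2 + 16), N = 0.
Assemble K = (LN − M²)/(EG − F²) = -16/(u^2 + 16)^2. At (u, v) = (9/2, 3*pi/4): K = -256/21025.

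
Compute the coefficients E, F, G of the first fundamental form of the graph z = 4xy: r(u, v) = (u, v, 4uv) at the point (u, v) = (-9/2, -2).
E = 65;  F = 144;  G = 325

Partials: r_u = (1, 0, 4*v), r_v = (0, 1, 4*u). As functions of (u, v):
  E = r_u · r_u = 16*v^2 + 1,
  F = r_u · r_v = 16*u*v,
  G = r_v · r_v = 16*u^2 + 1.
Evaluating at (u, v) = (-9/2, -2): E = 65, F = 144, G = 325.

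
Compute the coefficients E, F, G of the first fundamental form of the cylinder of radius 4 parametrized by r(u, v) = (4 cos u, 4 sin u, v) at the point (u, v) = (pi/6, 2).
E = 16;  F = 0;  G = 1

Partials: r_u = (-4*sin(u), 4*cos(u), 0), r_v = (0, 0, 1). As functions of (u, v):
  E = r_u · r_u = 16,
  F = r_u · r_v = 0,
  G = r_v · r_v = 1.
Evaluating at (u, v) = (pi/6, 2): E = 16, F = 0, G = 1.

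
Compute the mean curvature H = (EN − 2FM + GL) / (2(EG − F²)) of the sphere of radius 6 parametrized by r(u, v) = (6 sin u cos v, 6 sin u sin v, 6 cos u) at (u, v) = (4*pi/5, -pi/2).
H = -1/6

With E = 36, F = 0, G = 36*sin(u)^2, L = -6*sin(u)/Abs(sin(u)), M = 0, N = -6*sin(u)^3/Abs(sin(u)), assemble
  H = (EN − 2FM + GL) / (2(EG − F²)) = -sin(u)/(6*Abs(sin(u))).
At (u, v) = (4*pi/5, -pi/2): H = -1/6.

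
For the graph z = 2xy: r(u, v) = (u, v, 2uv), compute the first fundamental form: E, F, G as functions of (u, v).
E = 4*v^2 + 1;  F = 4*u*v;  G = 4*u^2 + 1

Compute partials: r_u = (1, 0, 2*v), r_v = (0, 1, 2*u). Then
  E = r_u · r_u = 4*v^2 + 1,
  F = r_u · r_v = 4*u*v,
  G = r_v · r_v = 4*u^2 + 1.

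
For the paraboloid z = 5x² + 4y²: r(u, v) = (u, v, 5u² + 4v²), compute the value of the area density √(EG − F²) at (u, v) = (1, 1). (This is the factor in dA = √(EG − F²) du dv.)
√(EG − F²)|_{(1, 1)} = sqrt(165)

E = 100*u^2 + 1, F = 80*u*v, G = 64*v^2 + 1, so EG − F² = 100*u^2 + 64*v^2 + 1. Taking the positive square root: √(EG − F²) = sqrt(100*u^2 + 64*v^2 + 1). At (u, v) = (1, 1): sqrt(165).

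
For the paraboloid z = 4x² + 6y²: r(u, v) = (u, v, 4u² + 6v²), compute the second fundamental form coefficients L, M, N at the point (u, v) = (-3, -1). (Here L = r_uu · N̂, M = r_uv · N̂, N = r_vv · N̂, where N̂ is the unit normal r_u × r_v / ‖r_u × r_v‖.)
L = 8*sqrt(721)/721;  M = 0;  N = 12*sqrt(721)/721

Compute the unit normal N̂(u, v) = (-8*u/sqrt(64*u^2 + 144*v^2 + 1), -12*v/sqrt(64*u^2 + 144*v^2 + 1), 1/sqrt(64*u^2 + 144*v^2 + 1)), and the second partials r_uu, r_uv, r_vv. Take dot products:
  L(u, v) = r_uu · N̂ = 8/sqrt(64*u^2 + 144*v^2 + 1),
  M(u, v) = r_uv · N̂ = 0,
  N(u, v) = r_vv · N̂ = 12/sqrt(64*u^2 + 144*v^2 + 1).
Evaluating at (u, v) = (-3, -1):
  L = 8*sqrt(721)/721, M = 0, N = 12*sqrt(721)/721.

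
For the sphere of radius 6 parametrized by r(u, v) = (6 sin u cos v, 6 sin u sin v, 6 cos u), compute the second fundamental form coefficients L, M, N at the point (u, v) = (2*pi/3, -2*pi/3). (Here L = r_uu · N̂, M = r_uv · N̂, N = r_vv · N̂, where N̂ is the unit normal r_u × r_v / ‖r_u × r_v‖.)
L = -6;  M = 0;  N = -9/2

Compute the unit normal N̂(u, v) = (sin(u)^2*cos(v)/Abs(sin(u)), sin(u)^2*sin(v)/Abs(sin(u)), sin(2*u)/(2*Abs(sin(u)))), and the second partials r_uu, r_uv, r_vv. Take dot products:
  L(u, v) = r_uu · N̂ = -6*sin(u)/Abs(sin(u)),
  M(u, v) = r_uv · N̂ = 0,
  N(u, v) = r_vv · N̂ = -6*sin(u)^3/Abs(sin(u)).
Evaluating at (u, v) = (2*pi/3, -2*pi/3):
  L = -6, M = 0, N = -9/2.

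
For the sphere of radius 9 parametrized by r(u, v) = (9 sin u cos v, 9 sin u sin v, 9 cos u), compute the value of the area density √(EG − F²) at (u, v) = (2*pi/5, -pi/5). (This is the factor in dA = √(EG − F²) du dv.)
√(EG − F²)|_{(2*pi/5, -pi/5)} = 81*sqrt(2*sqrt(5) + 10)/4

E = 81, F = 0, G = 81*sin(u)^2, so EG − F² = 6561*sin(u)^2. Taking the positive square root: √(EG − F²) = 81*Abs(sin(u)). At (u, v) = (2*pi/5, -pi/5): 81*sqrt(2*sqrt(5) + 10)/4.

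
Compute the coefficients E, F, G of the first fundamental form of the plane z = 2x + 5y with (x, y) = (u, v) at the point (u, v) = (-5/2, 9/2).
E = 5;  F = 10;  G = 26

Partials: r_u = (1, 0, 2), r_v = (0, 1, 5). As functions of (u, v):
  E = r_u · r_u = 5,
  F = r_u · r_v = 10,
  G = r_v · r_v = 26.
Evaluating at (u, v) = (-5/2, 9/2): E = 5, F = 10, G = 26.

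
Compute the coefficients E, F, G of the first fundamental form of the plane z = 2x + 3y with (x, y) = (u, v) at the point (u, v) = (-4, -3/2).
E = 5;  F = 6;  G = 10

Partials: r_u = (1, 0, 2), r_v = (0, 1, 3). As functions of (u, v):
  E = r_u · r_u = 5,
  F = r_u · r_v = 6,
  G = r_v · r_v = 10.
Evaluating at (u, v) = (-4, -3/2): E = 5, F = 6, G = 10.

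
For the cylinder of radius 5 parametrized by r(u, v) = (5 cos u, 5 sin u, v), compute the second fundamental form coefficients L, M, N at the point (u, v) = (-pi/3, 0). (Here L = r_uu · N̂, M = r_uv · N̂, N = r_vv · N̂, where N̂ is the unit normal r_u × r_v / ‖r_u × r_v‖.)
L = -5;  M = 0;  N = 0

Compute the unit normal N̂(u, v) = (cos(u), sin(u), 0), and the second partials r_uu, r_uv, r_vv. Take dot products:
  L(u, v) = r_uu · N̂ = -5,
  M(u, v) = r_uv · N̂ = 0,
  N(u, v) = r_vv · N̂ = 0.
Evaluating at (u, v) = (-pi/3, 0):
  L = -5, M = 0, N = 0.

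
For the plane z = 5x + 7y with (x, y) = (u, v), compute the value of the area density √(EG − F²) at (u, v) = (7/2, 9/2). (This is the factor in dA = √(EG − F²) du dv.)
√(EG − F²)|_{(7/2, 9/2)} = 5*sqrt(3)

E = 26, F = 35, G = 50, so EG − F² = 75. Taking the positive square root: √(EG − F²) = 5*sqrt(3). At (u, v) = (7/2, 9/2): 5*sqrt(3).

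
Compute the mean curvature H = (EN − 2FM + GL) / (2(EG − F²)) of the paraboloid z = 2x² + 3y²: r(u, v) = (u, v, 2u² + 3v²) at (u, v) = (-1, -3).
H = 701*sqrt(341)/116281

With E = 16*u^2 + 1, F = 24*u*v, G = 36*v^2 + 1, L = 4/sqrt(16*u^2 + 36*v^2 + 1), M = 0, N = 6/sqrt(16*u^2 + 36*v^2 + 1), assemble
  H = (EN − 2FM + GL) / (2(EG − F²)) = (48*u^2 + 72*v^2 + 5)/(16*u^2 + 36*v^2 + 1)^(3/2).
At (u, v) = (-1, -3): H = 701*sqrt(341)/116281.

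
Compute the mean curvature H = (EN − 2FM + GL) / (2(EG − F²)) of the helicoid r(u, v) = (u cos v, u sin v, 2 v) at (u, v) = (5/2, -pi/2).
H = 0

With E = 1, F = 0, G = u^2 + 4, L = 0, M = -2/sqrt(u^2 + 4), N = 0, assemble
  H = (EN − 2FM + GL) / (2(EG − F²)) = 0.
At (u, v) = (5/2, -pi/2): H = 0.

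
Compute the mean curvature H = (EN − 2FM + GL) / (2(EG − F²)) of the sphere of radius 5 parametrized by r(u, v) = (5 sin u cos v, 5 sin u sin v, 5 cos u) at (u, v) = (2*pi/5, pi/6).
H = -1/5

With E = 25, F = 0, G = 25*sin(u)^2, L = -5*sin(u)/Abs(sin(u)), M = 0, N = -5*sin(u)^3/Abs(sin(u)), assemble
  H = (EN − 2FM + GL) / (2(EG − F²)) = -sin(u)/(5*Abs(sin(u))).
At (u, v) = (2*pi/5, pi/6): H = -1/5.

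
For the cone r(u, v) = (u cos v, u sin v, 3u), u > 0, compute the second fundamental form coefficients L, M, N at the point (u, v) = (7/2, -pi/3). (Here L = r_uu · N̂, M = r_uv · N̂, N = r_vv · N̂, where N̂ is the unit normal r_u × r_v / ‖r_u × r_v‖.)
L = 0;  M = 0;  N = 21*sqrt(10)/20

Compute the unit normal N̂(u, v) = (-3*sqrt(10)*u*cos(v)/(10*Abs(u)), -3*sqrt(10)*u*sin(v)/(10*Abs(u)), sqrt(10)*u/(10*Abs(u))), and the second partials r_uu, r_uv, r_vv. Take dot products:
  L(u, v) = r_uu · N̂ = 0,
  M(u, v) = r_uv · N̂ = 0,
  N(u, v) = r_vv · N̂ = 3*sqrt(10)*u^2/(10*Abs(u)).
Evaluating at (u, v) = (7/2, -pi/3):
  L = 0, M = 0, N = 21*sqrt(10)/20.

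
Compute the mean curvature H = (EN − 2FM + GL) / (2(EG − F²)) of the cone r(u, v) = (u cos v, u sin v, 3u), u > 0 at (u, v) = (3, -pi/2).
H = sqrt(10)/20

With E = 10, F = 0, G = u^2, L = 0, M = 0, N = 3*sqrt(10)*u^2/(10*Abs(u)), assemble
  H = (EN − 2FM + GL) / (2(EG − F²)) = 3*sqrt(10)/(20*Abs(u)).
At (u, v) = (3, -pi/2): H = sqrt(10)/20.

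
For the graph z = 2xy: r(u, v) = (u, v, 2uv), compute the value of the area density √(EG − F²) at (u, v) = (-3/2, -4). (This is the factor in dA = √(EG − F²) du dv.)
√(EG − F²)|_{(-3/2, -4)} = sqrt(74)

E = 4*v^2 + 1, F = 4*u*v, G = 4*u^2 + 1, so EG − F² = 4*u^2 + 4*v^2 + 1. Taking the positive square root: √(EG − F²) = sqrt(4*u^2 + 4*v^2 + 1). At (u, v) = (-3/2, -4): sqrt(74).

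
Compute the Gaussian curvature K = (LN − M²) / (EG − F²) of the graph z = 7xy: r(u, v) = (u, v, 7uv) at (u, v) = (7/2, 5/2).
K = -196/3294225

Coefficients of the first fundamental form: E = 49*v^2 + 1, F = 49*u*v, G = 49*u^2 + 1.
Coefficients of the second fundamental form: L = 0, M = 7/sqrt(49*u^2 + 49*v^2 + 1), N = 0.
Assemble K = (LN − M²)/(EG − F²) = -49/(2401*u^4 + 4802*u^2*v^2 + 98*u^2 + 2401*v^4 + 98*v^2 + 1). At (u, v) = (7/2, 5/2): K = -196/3294225.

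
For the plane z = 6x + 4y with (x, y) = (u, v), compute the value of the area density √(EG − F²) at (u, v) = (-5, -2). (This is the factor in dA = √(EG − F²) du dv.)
√(EG − F²)|_{(-5, -2)} = sqrt(53)

E = 37, F = 24, G = 17, so EG − F² = 53. Taking the positive square root: √(EG − F²) = sqrt(53). At (u, v) = (-5, -2): sqrt(53).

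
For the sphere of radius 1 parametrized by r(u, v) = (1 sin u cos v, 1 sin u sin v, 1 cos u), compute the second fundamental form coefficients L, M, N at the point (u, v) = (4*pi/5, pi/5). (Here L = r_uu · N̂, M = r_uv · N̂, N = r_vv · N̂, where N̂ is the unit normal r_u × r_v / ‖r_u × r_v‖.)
L = -1;  M = 0;  N = -5/8 + sqrt(5)/8

Compute the unit normal N̂(u, v) = (sin(u)^2*cos(v)/Abs(sin(u)), sin(u)^2*sin(v)/Abs(sin(u)), sin(2*u)/(2*Abs(sin(u)))), and the second partials r_uu, r_uv, r_vv. Take dot products:
  L(u, v) = r_uu · N̂ = -sin(u)/Abs(sin(u)),
  M(u, v) = r_uv · N̂ = 0,
  N(u, v) = r_vv · N̂ = -sin(u)^3/Abs(sin(u)).
Evaluating at (u, v) = (4*pi/5, pi/5):
  L = -1, M = 0, N = -5/8 + sqrt(5)/8.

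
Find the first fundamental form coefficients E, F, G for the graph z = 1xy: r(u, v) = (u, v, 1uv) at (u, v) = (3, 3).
E = 10;  F = 9;  G = 10

Partials: r_u = (1, 0, v), r_v = (0, 1, u). As functions of (u, v):
  E = r_u · r_u = v^2 + 1,
  F = r_u · r_v = u*v,
  G = r_v · r_v = u^2 + 1.
Evaluating at (u, v) = (3, 3): E = 10, F = 9, G = 10.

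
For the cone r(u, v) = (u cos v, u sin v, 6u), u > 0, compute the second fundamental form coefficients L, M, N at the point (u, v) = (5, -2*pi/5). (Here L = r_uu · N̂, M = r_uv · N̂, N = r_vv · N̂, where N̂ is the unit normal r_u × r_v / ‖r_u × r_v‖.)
L = 0;  M = 0;  N = 30*sqrt(37)/37

Compute the unit normal N̂(u, v) = (-6*sqrt(37)*u*cos(v)/(37*Abs(u)), -6*sqrt(37)*u*sin(v)/(37*Abs(u)), sqrt(37)*u/(37*Abs(u))), and the second partials r_uu, r_uv, r_vv. Take dot products:
  L(u, v) = r_uu · N̂ = 0,
  M(u, v) = r_uv · N̂ = 0,
  N(u, v) = r_vv · N̂ = 6*sqrt(37)*u^2/(37*Abs(u)).
Evaluating at (u, v) = (5, -2*pi/5):
  L = 0, M = 0, N = 30*sqrt(37)/37.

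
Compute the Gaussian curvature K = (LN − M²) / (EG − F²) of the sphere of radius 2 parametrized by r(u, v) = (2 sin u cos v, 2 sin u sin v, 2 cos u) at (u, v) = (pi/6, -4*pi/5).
K = 1/4

Coefficients of the first fundamental form: E = 4, F = 0, G = 4*sin(u)^2.
Coefficients of the second fundamental form: L = -2*sin(u)/Abs(sin(u)), M = 0, N = -2*sin(u)^3/Abs(sin(u)).
Assemble K = (LN − M²)/(EG − F²) = 1/4. At (u, v) = (pi/6, -4*pi/5): K = 1/4.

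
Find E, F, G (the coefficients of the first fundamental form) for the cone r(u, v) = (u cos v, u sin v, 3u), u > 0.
E = 10;  F = 0;  G = u^2

Compute partials: r_u = (cos(v), sin(v), 3), r_v = (-u*sin(v), u*cos(v), 0). Then
  E = r_u · r_u = 10,
  F = r_u · r_v = 0,
  G = r_v · r_v = u^2.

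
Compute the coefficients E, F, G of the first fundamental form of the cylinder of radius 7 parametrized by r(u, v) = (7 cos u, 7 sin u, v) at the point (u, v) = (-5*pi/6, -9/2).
E = 49;  F = 0;  G = 1

Partials: r_u = (-7*sin(u), 7*cos(u), 0), r_v = (0, 0, 1). As functions of (u, v):
  E = r_u · r_u = 49,
  F = r_u · r_v = 0,
  G = r_v · r_v = 1.
Evaluating at (u, v) = (-5*pi/6, -9/2): E = 49, F = 0, G = 1.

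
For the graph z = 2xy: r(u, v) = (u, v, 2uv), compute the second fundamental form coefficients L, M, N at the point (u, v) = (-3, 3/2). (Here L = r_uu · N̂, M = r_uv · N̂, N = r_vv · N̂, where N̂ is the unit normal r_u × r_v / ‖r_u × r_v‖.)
L = 0;  M = sqrt(46)/23;  N = 0

Compute the unit normal N̂(u, v) = (-2*v/sqrt(4*u^2 + 4*v^2 + 1), -2*u/sqrt(4*u^2 + 4*v^2 + 1), 1/sqrt(4*u^2 + 4*v^2 + 1)), and the second partials r_uu, r_uv, r_vv. Take dot products:
  L(u, v) = r_uu · N̂ = 0,
  M(u, v) = r_uv · N̂ = 2/sqrt(4*u^2 + 4*v^2 + 1),
  N(u, v) = r_vv · N̂ = 0.
Evaluating at (u, v) = (-3, 3/2):
  L = 0, M = sqrt(46)/23, N = 0.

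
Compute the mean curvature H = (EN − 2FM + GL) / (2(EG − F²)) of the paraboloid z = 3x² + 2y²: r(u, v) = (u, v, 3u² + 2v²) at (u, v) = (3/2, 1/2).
H = 179*sqrt(86)/7396

With E = 36*u^2 + 1, F = 24*u*v, G = 16*v^2 + 1, L = 6/sqrt(36*u^2 + 16*v^2 + 1), M = 0, N = 4/sqrt(36*u^2 + 16*v^2 + 1), assemble
  H = (EN − 2FM + GL) / (2(EG − F²)) = (72*u^2 + 48*v^2 + 5)/(36*u^2 + 16*v^2 + 1)^(3/2).
At (u, v) = (3/2, 1/2): H = 179*sqrt(86)/7396.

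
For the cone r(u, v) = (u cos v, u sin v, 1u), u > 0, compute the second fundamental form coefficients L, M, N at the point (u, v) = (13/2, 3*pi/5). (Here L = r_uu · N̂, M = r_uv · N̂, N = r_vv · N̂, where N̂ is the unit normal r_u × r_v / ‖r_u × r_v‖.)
L = 0;  M = 0;  N = 13*sqrt(2)/4

Compute the unit normal N̂(u, v) = (-sqrt(2)*u*cos(v)/(2*Abs(u)), -sqrt(2)*u*sin(v)/(2*Abs(u)), sqrt(2)*u/(2*Abs(u))), and the second partials r_uu, r_uv, r_vv. Take dot products:
  L(u, v) = r_uu · N̂ = 0,
  M(u, v) = r_uv · N̂ = 0,
  N(u, v) = r_vv · N̂ = sqrt(2)*u^2/(2*Abs(u)).
Evaluating at (u, v) = (13/2, 3*pi/5):
  L = 0, M = 0, N = 13*sqrt(2)/4.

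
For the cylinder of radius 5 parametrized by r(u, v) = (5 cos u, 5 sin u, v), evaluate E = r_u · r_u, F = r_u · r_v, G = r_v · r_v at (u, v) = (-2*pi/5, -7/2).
E = 25;  F = 0;  G = 1

Partials: r_u = (-5*sin(u), 5*cos(u), 0), r_v = (0, 0, 1). As functions of (u, v):
  E = r_u · r_u = 25,
  F = r_u · r_v = 0,
  G = r_v · r_v = 1.
Evaluating at (u, v) = (-2*pi/5, -7/2): E = 25, F = 0, G = 1.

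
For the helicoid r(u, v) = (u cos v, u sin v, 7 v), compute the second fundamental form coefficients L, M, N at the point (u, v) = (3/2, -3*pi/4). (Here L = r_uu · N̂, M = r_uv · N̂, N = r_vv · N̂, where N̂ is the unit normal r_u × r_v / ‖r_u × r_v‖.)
L = 0;  M = -14*sqrt(205)/205;  N = 0

Compute the unit normal N̂(u, v) = (7*sin(v)/sqrt(u^2 + 49), -7*cos(v)/sqrt(u^2 + 49), u/sqrt(u^2 + 49)), and the second partials r_uu, r_uv, r_vv. Take dot products:
  L(u, v) = r_uu · N̂ = 0,
  M(u, v) = r_uv · N̂ = -7/sqrt(u^2 + 49),
  N(u, v) = r_vv · N̂ = 0.
Evaluating at (u, v) = (3/2, -3*pi/4):
  L = 0, M = -14*sqrt(205)/205, N = 0.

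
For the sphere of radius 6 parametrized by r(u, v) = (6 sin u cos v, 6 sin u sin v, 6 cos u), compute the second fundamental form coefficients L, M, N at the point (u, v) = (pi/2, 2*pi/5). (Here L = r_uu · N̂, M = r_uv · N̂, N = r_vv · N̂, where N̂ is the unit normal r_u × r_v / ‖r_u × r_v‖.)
L = -6;  M = 0;  N = -6

Compute the unit normal N̂(u, v) = (sin(u)^2*cos(v)/Abs(sin(u)), sin(u)^2*sin(v)/Abs(sin(u)), sin(2*u)/(2*Abs(sin(u)))), and the second partials r_uu, r_uv, r_vv. Take dot products:
  L(u, v) = r_uu · N̂ = -6*sin(u)/Abs(sin(u)),
  M(u, v) = r_uv · N̂ = 0,
  N(u, v) = r_vv · N̂ = -6*sin(u)^3/Abs(sin(u)).
Evaluating at (u, v) = (pi/2, 2*pi/5):
  L = -6, M = 0, N = -6.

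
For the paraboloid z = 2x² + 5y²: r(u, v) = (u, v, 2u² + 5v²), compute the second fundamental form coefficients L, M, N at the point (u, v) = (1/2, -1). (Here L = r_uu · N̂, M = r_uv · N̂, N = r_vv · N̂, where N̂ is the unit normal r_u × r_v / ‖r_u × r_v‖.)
L = 4*sqrt(105)/105;  M = 0;  N = 2*sqrt(105)/21

Compute the unit normal N̂(u, v) = (-4*u/sqrt(16*u^2 + 100*v^2 + 1), -10*v/sqrt(16*u^2 + 100*v^2 + 1), 1/sqrt(16*u^2 + 100*v^2 + 1)), and the second partials r_uu, r_uv, r_vv. Take dot products:
  L(u, v) = r_uu · N̂ = 4/sqrt(16*u^2 + 100*v^2 + 1),
  M(u, v) = r_uv · N̂ = 0,
  N(u, v) = r_vv · N̂ = 10/sqrt(16*u^2 + 100*v^2 + 1).
Evaluating at (u, v) = (1/2, -1):
  L = 4*sqrt(105)/105, M = 0, N = 2*sqrt(105)/21.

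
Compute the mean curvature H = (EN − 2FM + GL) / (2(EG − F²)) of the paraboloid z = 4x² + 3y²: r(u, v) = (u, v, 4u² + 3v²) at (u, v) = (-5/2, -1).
H = 1351*sqrt(437)/190969

With E = 64*u^2 + 1, F = 48*u*v, G = 36*v^2 + 1, L = 8/sqrt(64*u^2 + 36*v^2 + 1), M = 0, N = 6/sqrt(64*u^2 + 36*v^2 + 1), assemble
  H = (EN − 2FM + GL) / (2(EG − F²)) = (192*u^2 + 144*v^2 + 7)/(64*u^2 + 36*v^2 + 1)^(3/2).
At (u, v) = (-5/2, -1): H = 1351*sqrt(437)/190969.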